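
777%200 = 177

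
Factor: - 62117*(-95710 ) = 2^1 * 5^1 * 11^1*17^1*563^1*5647^1 = 5945218070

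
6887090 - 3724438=3162652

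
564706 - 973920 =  - 409214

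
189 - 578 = - 389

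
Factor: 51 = 3^1*17^1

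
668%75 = 68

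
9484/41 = 9484/41 = 231.32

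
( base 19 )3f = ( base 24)30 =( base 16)48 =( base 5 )242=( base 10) 72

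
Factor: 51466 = 2^1*25733^1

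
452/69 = 6 + 38/69=6.55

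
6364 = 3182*2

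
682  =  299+383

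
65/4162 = 65/4162 = 0.02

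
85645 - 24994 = 60651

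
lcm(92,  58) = 2668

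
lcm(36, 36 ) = 36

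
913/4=913/4= 228.25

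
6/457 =6/457 = 0.01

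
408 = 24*17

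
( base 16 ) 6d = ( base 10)109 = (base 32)3D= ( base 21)54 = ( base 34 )37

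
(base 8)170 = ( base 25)4k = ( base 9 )143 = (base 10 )120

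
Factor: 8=2^3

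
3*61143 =183429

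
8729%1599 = 734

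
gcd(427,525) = 7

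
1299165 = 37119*35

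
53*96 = 5088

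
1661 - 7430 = - 5769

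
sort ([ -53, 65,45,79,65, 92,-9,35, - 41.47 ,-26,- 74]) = [ - 74, - 53  , - 41.47,  -  26,- 9,35,45,65,65,79,92]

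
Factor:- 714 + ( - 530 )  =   - 1244 = - 2^2 * 311^1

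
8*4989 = 39912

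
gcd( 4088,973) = 7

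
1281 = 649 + 632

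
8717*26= 226642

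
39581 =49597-10016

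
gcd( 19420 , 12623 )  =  971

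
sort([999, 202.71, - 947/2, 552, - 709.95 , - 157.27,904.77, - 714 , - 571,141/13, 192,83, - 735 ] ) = [ - 735 , - 714, - 709.95, - 571, - 947/2,- 157.27,141/13 , 83, 192,202.71, 552, 904.77, 999]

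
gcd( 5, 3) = 1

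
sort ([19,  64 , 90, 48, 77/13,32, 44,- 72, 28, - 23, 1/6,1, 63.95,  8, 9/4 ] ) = [ - 72, - 23, 1/6, 1, 9/4, 77/13 , 8 , 19, 28, 32, 44,  48, 63.95, 64,90 ]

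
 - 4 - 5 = - 9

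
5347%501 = 337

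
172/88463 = 172/88463= 0.00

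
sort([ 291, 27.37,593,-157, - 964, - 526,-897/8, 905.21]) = [-964,-526,-157, - 897/8, 27.37, 291,  593,905.21] 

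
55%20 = 15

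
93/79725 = 31/26575 = 0.00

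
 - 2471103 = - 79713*31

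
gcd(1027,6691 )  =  1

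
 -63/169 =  - 1 + 106/169 = -0.37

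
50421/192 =262 + 39/64 =262.61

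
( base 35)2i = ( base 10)88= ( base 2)1011000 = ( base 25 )3D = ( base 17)53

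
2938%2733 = 205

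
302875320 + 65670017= 368545337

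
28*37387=1046836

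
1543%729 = 85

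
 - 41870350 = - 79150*529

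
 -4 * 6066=-24264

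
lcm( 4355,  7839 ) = 39195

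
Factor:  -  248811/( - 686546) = 2^(  -  1 )*3^1 *7^( - 1 )*19^( - 1)*29^( - 1 )*89^( - 1)*197^1*421^1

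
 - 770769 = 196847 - 967616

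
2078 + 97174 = 99252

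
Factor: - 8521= - 8521^1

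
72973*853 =62245969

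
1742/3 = 1742/3 = 580.67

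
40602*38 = 1542876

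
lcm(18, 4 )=36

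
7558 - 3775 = 3783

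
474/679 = 474/679 = 0.70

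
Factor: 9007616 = 2^9 * 73^1*241^1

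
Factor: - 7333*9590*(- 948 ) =66666649560 = 2^3*3^1*5^1*7^1*79^1*137^1*7333^1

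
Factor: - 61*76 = - 2^2*19^1*61^1=- 4636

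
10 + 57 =67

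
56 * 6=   336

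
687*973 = 668451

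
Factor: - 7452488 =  - 2^3 * 41^1*22721^1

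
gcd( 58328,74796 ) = 92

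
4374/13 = 336+6/13 = 336.46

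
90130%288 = 274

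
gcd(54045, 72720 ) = 45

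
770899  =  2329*331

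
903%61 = 49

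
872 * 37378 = 32593616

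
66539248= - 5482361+72021609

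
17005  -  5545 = 11460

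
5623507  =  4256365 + 1367142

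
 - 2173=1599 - 3772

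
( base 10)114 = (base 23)4M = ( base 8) 162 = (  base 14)82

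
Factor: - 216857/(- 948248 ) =2^(-3 )*7^( - 2)*37^1*41^(-1)*59^(-1 ) *5861^1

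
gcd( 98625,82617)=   3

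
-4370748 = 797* (-5484) 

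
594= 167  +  427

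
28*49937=1398236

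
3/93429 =1/31143 = 0.00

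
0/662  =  0 = 0.00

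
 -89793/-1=89793 + 0/1  =  89793.00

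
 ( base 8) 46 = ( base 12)32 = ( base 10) 38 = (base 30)18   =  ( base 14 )2A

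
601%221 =159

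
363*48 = 17424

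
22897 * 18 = 412146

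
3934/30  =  131 + 2/15 = 131.13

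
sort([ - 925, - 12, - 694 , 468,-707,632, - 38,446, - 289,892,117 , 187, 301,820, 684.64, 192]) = [ - 925  ,-707, - 694, - 289, - 38,-12,117, 187,192, 301, 446, 468, 632,684.64,820, 892]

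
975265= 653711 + 321554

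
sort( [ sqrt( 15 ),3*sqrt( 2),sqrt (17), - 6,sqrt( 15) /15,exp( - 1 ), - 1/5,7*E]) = [  -  6, - 1/5, sqrt(15) /15,exp( - 1 ),sqrt( 15),sqrt( 17), 3 * sqrt( 2), 7*E ] 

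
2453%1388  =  1065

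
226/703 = 226/703 = 0.32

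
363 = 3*121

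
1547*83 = 128401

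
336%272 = 64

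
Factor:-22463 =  - 7^1*3209^1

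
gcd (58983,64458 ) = 3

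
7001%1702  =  193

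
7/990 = 7/990=0.01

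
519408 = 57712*9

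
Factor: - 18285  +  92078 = 73793  =  109^1*677^1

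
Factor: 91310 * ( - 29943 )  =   - 2^1*3^3*5^1*23^1*397^1*1109^1 = -  2734095330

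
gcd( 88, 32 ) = 8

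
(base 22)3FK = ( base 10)1802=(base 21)41H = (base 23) 398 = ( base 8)3412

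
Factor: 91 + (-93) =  -2 = -  2^1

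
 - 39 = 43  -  82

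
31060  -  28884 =2176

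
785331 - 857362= - 72031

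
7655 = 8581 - 926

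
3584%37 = 32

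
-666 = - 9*74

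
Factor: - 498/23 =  - 2^1*3^1*23^( - 1)*83^1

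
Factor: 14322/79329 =154/853 = 2^1 *7^1*11^1*853^( - 1)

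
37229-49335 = -12106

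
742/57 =13 + 1/57 = 13.02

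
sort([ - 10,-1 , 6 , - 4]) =[ - 10 , - 4, - 1,  6]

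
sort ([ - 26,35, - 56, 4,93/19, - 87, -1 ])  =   [ - 87 , - 56 , - 26,-1, 4, 93/19, 35 ] 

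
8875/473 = 18+361/473=18.76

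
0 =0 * 33365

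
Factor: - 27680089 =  - 43^1 * 643723^1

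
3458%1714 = 30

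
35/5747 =5/821=0.01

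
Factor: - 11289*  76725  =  -866148525 = - 3^3*5^2*11^1*31^1*53^1*71^1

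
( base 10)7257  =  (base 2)1110001011001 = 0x1C59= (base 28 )975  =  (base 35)5WC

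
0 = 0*4193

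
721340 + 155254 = 876594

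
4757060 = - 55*(- 86492 )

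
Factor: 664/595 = 2^3 * 5^( - 1)*7^( - 1 )*17^( - 1 )*83^1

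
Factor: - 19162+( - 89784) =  - 108946 = - 2^1*19^1*47^1*61^1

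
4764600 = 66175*72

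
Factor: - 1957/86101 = - 19^1*29^( - 1)*103^1 * 2969^( - 1)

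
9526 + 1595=11121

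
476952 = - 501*( - 952)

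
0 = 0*1825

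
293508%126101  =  41306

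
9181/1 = 9181 = 9181.00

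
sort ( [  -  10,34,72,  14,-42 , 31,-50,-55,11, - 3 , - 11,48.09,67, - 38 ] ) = [ - 55,-50, - 42,-38, - 11,-10,  -  3, 11,  14,31,34, 48.09 , 67, 72]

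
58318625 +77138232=135456857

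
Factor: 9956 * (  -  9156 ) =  - 91157136 = - 2^4*3^1*7^1*19^1 * 109^1*131^1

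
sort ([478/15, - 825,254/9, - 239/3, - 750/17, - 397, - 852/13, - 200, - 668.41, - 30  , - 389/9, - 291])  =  [-825, - 668.41, - 397,-291, - 200, - 239/3,-852/13,-750/17, - 389/9, - 30, 254/9,478/15 ] 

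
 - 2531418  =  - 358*7071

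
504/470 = 1  +  17/235= 1.07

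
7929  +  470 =8399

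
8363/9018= 8363/9018 = 0.93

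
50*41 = 2050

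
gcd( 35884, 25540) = 4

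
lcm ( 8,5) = 40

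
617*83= 51211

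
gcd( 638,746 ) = 2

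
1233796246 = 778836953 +454959293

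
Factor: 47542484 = 2^2*11^1*19^1 * 29^1*37^1*53^1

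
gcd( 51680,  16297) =1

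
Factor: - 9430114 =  - 2^1*1009^1*4673^1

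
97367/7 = 97367/7 = 13909.57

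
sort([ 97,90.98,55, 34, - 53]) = [ - 53,  34,55,90.98,97 ] 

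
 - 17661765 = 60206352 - 77868117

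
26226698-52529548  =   - 26302850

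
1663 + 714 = 2377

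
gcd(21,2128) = 7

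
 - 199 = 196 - 395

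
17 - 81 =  - 64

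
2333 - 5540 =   -  3207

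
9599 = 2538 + 7061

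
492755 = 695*709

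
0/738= 0 = 0.00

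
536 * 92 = 49312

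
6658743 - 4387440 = 2271303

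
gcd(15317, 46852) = 901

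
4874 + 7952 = 12826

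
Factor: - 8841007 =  - 7^1 * 113^1*11177^1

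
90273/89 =1014+27/89=1014.30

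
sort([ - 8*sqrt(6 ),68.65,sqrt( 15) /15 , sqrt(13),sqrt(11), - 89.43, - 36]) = [ - 89.43,- 36, - 8 * sqrt( 6) , sqrt ( 15 ) /15, sqrt (11 ),sqrt(13), 68.65 ] 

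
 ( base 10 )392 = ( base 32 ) C8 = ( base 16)188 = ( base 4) 12020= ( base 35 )b7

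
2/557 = 2/557  =  0.00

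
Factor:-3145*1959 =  - 3^1*5^1*17^1*37^1*653^1 = -6161055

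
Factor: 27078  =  2^1*3^1*4513^1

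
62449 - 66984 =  - 4535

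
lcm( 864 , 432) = 864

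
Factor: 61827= 3^1*37^1*557^1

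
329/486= 329/486 = 0.68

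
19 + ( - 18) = 1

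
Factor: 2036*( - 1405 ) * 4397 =  -  2^2*5^1*281^1*509^1*4397^1= -12577970260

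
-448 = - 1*448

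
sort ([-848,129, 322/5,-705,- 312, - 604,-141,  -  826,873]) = [ - 848,  -  826,-705,  -  604,  -  312, - 141,322/5 , 129,873] 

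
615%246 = 123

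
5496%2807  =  2689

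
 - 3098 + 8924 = 5826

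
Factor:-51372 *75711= - 3889425492 = -  2^2*3^3 *1427^1*25237^1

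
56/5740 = 2/205  =  0.01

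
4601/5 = 920+1/5 = 920.20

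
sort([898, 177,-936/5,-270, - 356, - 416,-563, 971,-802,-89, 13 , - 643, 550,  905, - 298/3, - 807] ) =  [ - 807,-802,- 643 ,  -  563,  -  416,-356,  -  270,  -  936/5, - 298/3,  -  89, 13, 177,550,898, 905 , 971 ]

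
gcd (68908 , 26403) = 1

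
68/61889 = 68/61889 = 0.00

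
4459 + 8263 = 12722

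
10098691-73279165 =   -  63180474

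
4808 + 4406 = 9214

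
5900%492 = 488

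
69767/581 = 120 + 47/581 = 120.08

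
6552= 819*8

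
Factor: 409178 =2^1*7^1*11^1*2657^1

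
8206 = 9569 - 1363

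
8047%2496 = 559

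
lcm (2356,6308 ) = 195548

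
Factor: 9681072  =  2^4*3^1*139^1*1451^1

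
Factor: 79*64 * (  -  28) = -2^8 * 7^1*79^1 = - 141568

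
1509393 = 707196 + 802197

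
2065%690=685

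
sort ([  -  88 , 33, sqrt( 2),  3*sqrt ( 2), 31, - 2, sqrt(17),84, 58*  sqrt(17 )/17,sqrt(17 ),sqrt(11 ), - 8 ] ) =[-88,-8,- 2, sqrt( 2), sqrt(11),sqrt(17 ), sqrt ( 17 ),3* sqrt(2 ) , 58*sqrt( 17)/17, 31, 33, 84 ] 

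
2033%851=331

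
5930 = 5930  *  1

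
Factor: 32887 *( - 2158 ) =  - 2^1* 13^1*83^1*32887^1= - 70970146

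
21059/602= 21059/602=34.98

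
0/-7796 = 0/1= - 0.00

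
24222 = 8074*3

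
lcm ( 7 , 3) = 21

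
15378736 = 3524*4364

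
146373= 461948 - 315575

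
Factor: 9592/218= 2^2*11^1  =  44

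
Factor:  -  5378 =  - 2^1*2689^1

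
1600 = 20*80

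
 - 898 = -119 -779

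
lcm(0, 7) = 0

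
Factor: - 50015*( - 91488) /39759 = 1525257440/13253=2^5*5^1*7^1*29^ ( - 1)*457^(-1)*953^1*1429^1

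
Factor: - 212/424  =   -1/2 = - 2^( - 1)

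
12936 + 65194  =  78130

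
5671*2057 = 11665247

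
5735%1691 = 662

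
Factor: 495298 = 2^1*247649^1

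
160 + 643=803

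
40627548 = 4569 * 8892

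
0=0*7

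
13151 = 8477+4674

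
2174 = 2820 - 646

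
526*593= 311918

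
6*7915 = 47490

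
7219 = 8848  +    -  1629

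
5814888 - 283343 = 5531545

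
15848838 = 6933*2286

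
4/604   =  1/151= 0.01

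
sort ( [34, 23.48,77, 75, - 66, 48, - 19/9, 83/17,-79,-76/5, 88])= [ - 79, - 66,-76/5, - 19/9,  83/17, 23.48, 34, 48 , 75,77, 88] 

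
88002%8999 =7011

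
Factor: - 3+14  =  11^1 = 11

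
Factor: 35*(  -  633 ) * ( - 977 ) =21645435 = 3^1*5^1*7^1*211^1*977^1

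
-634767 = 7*(  -  90681 ) 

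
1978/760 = 2+ 229/380= 2.60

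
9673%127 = 21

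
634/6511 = 634/6511 = 0.10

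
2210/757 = 2  +  696/757= 2.92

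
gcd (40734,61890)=6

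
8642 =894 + 7748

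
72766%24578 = 23610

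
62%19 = 5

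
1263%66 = 9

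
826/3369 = 826/3369 = 0.25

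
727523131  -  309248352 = 418274779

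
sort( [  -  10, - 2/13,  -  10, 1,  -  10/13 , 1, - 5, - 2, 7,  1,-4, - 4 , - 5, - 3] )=[ - 10, - 10, - 5, - 5, - 4, - 4,- 3, - 2, - 10/13,- 2/13, 1,1,1, 7 ]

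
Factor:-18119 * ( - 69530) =1259814070=2^1* 5^1*17^1*409^1*18119^1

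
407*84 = 34188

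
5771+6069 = 11840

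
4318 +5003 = 9321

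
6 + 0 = 6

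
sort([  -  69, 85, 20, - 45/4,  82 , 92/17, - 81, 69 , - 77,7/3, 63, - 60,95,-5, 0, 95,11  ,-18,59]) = [ - 81,  -  77,-69,  -  60, - 18, - 45/4, - 5 , 0, 7/3, 92/17, 11,20,59, 63, 69, 82, 85, 95, 95 ]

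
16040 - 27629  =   - 11589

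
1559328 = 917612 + 641716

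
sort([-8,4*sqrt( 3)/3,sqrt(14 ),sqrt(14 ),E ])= [- 8, 4*sqrt(3)/3, E, sqrt(14), sqrt(14 )] 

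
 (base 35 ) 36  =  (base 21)56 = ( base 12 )93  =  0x6f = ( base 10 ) 111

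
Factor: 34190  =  2^1*5^1*13^1*263^1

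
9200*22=202400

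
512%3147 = 512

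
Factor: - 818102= - 2^1*19^1*21529^1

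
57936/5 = 57936/5= 11587.20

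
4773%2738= 2035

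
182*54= 9828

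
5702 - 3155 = 2547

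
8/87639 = 8/87639 = 0.00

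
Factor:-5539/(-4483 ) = 29^1 *191^1*4483^( - 1 ) 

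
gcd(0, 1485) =1485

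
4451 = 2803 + 1648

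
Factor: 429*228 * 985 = 2^2*3^2 *5^1 * 11^1*13^1  *19^1 *197^1 = 96344820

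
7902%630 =342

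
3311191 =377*8783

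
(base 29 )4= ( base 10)4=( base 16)4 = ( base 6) 4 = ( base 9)4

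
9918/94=105  +  24/47 = 105.51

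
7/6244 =1/892 = 0.00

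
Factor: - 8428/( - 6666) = 2^1*3^( - 1)*7^2*11^(  -  1 ) *43^1*101^( - 1 ) = 4214/3333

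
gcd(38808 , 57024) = 792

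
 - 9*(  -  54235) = 488115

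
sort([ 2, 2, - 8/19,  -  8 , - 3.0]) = [ - 8, - 3.0, - 8/19, 2,2]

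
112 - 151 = - 39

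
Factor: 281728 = 2^7 * 31^1 * 71^1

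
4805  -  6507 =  - 1702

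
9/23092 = 9/23092 = 0.00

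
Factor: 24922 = 2^1*17^1 * 733^1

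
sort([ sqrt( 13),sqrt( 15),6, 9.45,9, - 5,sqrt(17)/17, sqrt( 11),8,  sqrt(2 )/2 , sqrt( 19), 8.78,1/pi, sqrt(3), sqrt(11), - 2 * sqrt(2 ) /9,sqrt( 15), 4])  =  [  -  5  ,-2 * sqrt(2 ) /9, sqrt(17)/17,1/pi,sqrt (2 ) /2,sqrt( 3 ),sqrt(11 ), sqrt( 11) , sqrt(13),sqrt( 15 ),sqrt ( 15 ) , 4, sqrt(19 ),6,  8,8.78,  9, 9.45] 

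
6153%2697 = 759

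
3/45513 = 1/15171 = 0.00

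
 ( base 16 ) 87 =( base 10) 135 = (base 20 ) 6F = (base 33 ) 43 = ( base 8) 207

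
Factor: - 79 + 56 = -23 = - 23^1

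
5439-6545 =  - 1106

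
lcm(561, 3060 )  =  33660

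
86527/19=4554 + 1/19= 4554.05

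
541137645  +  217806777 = 758944422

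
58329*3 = 174987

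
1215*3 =3645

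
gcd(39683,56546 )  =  7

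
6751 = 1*6751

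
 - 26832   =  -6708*4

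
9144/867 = 10  +  158/289  =  10.55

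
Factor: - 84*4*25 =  - 8400= - 2^4*3^1*5^2*7^1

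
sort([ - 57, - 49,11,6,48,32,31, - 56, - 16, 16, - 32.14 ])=[ - 57, - 56 , - 49,  -  32.14,  -  16,6, 11,16,31,32,48]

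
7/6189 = 7/6189= 0.00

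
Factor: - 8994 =-2^1*3^1*1499^1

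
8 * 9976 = 79808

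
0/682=0 = 0.00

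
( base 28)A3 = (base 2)100011011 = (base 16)11b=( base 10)283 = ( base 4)10123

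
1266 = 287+979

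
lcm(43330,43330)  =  43330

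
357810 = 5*71562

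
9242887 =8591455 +651432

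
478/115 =4 + 18/115 =4.16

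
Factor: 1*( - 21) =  - 3^1*7^1 = - 21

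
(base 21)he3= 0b1111001110010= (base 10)7794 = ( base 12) 4616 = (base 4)1321302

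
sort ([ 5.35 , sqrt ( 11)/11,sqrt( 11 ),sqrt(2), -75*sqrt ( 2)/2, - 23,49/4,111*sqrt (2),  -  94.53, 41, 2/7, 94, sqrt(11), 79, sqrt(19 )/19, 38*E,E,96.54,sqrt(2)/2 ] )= [ -94.53, - 75*sqrt(2) /2, - 23, sqrt(19)/19, 2/7,sqrt(11)/11,sqrt ( 2)/2, sqrt( 2), E,  sqrt(11),sqrt( 11 ) , 5.35, 49/4,  41, 79, 94, 96.54, 38* E, 111*sqrt(2) ]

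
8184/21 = 2728/7 = 389.71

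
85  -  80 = 5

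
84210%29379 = 25452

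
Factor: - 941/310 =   -  2^( - 1 )*5^(  -  1 )*31^(  -  1 )*941^1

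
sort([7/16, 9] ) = [7/16,9 ]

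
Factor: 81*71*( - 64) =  - 368064 = - 2^6 * 3^4 * 71^1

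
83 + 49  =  132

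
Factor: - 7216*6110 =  - 44089760 = -2^5*5^1 * 11^1*13^1  *41^1*47^1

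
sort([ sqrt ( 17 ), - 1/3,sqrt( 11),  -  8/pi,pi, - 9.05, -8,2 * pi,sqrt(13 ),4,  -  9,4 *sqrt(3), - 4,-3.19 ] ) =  [ - 9.05,  -  9, - 8, -4, - 3.19, - 8/pi , - 1/3, pi,sqrt( 11 ),sqrt ( 13 ),4,sqrt(17),2*pi,4*sqrt( 3 ) ]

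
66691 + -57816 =8875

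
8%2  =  0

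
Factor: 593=593^1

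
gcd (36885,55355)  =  5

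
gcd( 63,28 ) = 7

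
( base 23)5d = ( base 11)107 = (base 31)44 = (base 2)10000000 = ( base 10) 128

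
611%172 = 95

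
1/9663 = 1/9663 = 0.00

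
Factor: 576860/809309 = 2^2 * 5^1*28843^1*809309^( - 1) 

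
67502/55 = 67502/55 = 1227.31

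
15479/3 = 5159 + 2/3 = 5159.67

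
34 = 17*2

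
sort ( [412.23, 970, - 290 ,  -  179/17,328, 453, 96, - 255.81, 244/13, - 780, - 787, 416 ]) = [-787,-780, - 290, - 255.81, - 179/17, 244/13, 96,328, 412.23,416,  453, 970]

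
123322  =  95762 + 27560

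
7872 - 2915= 4957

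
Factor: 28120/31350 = 2^2*3^(-1 )*5^( - 1 ) * 11^(-1 )*37^1 = 148/165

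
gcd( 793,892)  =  1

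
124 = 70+54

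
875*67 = 58625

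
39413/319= 123 + 16/29 = 123.55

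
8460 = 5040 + 3420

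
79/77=1 + 2/77  =  1.03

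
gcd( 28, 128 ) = 4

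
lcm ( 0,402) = 0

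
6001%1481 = 77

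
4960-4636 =324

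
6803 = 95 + 6708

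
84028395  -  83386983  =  641412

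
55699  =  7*7957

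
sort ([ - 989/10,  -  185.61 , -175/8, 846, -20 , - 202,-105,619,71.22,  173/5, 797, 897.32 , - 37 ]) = [- 202, - 185.61, - 105, - 989/10, - 37, - 175/8, - 20, 173/5,71.22,619,797,846,897.32 ] 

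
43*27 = 1161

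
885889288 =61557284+824332004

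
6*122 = 732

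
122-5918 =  - 5796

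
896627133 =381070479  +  515556654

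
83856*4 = 335424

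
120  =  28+92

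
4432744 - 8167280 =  - 3734536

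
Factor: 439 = 439^1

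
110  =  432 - 322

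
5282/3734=2641/1867 = 1.41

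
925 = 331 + 594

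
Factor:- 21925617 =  - 3^1*7^1*137^1*  7621^1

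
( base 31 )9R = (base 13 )1a7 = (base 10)306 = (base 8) 462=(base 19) G2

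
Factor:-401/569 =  - 401^1*569^( - 1)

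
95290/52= 3665/2 = 1832.50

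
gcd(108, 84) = 12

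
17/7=17/7 = 2.43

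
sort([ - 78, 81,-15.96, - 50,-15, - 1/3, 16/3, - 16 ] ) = [  -  78, - 50, - 16, - 15.96,- 15, - 1/3, 16/3, 81]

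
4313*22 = 94886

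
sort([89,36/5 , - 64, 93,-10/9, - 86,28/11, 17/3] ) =[-86,-64, - 10/9,28/11,17/3, 36/5, 89,93] 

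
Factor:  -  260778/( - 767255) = 294/865 = 2^1*3^1*5^( - 1 ) * 7^2 * 173^( - 1) 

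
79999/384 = 79999/384 = 208.33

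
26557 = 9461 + 17096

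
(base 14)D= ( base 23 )D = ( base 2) 1101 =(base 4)31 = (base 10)13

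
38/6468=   19/3234= 0.01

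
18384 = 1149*16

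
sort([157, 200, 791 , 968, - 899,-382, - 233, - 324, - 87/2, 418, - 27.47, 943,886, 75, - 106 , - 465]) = [ - 899, - 465  ,-382, - 324, - 233,-106,-87/2, - 27.47, 75,157, 200,  418, 791, 886,943, 968]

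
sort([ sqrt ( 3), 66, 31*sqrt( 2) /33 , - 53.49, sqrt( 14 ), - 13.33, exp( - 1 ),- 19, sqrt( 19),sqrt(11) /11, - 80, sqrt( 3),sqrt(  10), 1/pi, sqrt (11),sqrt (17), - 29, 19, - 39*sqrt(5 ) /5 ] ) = [ - 80 ,  -  53.49,-29, - 19, - 39*sqrt( 5) /5,-13.33, sqrt( 11 )/11, 1/pi, exp( - 1 ), 31 * sqrt( 2) /33, sqrt( 3 ), sqrt(3 ) , sqrt( 10 ),sqrt(11 ),  sqrt( 14 ), sqrt( 17 ), sqrt (19 ),19,66 ]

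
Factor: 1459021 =37^1*47^1*839^1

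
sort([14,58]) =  [14, 58 ]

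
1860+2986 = 4846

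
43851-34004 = 9847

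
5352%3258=2094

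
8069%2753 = 2563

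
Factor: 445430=2^1*5^1*44543^1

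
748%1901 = 748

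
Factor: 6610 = 2^1*5^1*661^1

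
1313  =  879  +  434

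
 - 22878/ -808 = 11439/404 = 28.31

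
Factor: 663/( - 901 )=-39/53 = - 3^1 * 13^1 * 53^ ( - 1 )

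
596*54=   32184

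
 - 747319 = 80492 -827811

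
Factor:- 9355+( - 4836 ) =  - 23^1*617^1 = - 14191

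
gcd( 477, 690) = 3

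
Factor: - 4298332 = - 2^2*19^1*23^1*2459^1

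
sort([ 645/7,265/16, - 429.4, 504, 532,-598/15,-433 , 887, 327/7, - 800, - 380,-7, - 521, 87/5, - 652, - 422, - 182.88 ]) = [-800, - 652 ,-521, - 433 , - 429.4, -422, - 380,- 182.88, - 598/15, - 7, 265/16,  87/5, 327/7,645/7,504, 532, 887 ] 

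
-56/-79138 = 28/39569 = 0.00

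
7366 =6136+1230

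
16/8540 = 4/2135 = 0.00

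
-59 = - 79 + 20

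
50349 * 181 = 9113169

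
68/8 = 8 + 1/2 = 8.50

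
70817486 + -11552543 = 59264943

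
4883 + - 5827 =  - 944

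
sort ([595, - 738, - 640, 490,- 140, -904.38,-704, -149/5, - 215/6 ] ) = [ - 904.38, - 738, - 704, - 640, - 140, - 215/6, - 149/5, 490, 595 ]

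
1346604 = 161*8364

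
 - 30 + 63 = 33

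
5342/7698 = 2671/3849 = 0.69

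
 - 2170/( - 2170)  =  1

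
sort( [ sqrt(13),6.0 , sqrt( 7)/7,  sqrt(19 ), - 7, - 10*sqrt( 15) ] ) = [-10*sqrt( 15 ), - 7,sqrt (7 )/7,sqrt(13), sqrt( 19 ),6.0]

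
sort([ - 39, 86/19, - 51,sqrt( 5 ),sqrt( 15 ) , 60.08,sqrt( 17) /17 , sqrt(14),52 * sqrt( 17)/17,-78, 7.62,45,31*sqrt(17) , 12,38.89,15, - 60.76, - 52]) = [ - 78,-60.76, - 52,-51, - 39,sqrt ( 17 ) /17,sqrt( 5), sqrt(  14 ),sqrt( 15 ), 86/19, 7.62,12,52 * sqrt( 17)/17,15,38.89,45 , 60.08,31 *sqrt( 17) ] 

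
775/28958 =775/28958 = 0.03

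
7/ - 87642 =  - 1 + 87635/87642 = -0.00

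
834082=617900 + 216182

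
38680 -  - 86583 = 125263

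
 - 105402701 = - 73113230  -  32289471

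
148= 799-651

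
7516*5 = 37580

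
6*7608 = 45648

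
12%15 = 12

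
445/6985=89/1397 = 0.06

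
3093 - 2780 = 313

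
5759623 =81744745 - 75985122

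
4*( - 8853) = - 35412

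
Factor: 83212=2^2*71^1*293^1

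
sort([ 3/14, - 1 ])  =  [ - 1,  3/14]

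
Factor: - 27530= -2^1*5^1*2753^1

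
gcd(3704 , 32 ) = 8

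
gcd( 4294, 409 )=1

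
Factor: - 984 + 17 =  - 967^1 = - 967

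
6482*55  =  356510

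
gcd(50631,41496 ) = 21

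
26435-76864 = -50429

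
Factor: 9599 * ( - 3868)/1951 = -37128932/1951=- 2^2 * 29^1*331^1*967^1*1951^( - 1)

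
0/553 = 0=0.00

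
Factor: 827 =827^1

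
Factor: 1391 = 13^1*107^1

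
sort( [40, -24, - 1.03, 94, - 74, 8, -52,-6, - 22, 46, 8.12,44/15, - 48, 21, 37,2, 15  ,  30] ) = [ - 74, - 52,  -  48, - 24, - 22, - 6 ,- 1.03,  2,44/15, 8, 8.12,  15, 21, 30,37,40,46, 94]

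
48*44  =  2112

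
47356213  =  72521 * 653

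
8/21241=8/21241  =  0.00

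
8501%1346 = 425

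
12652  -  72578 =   -  59926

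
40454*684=27670536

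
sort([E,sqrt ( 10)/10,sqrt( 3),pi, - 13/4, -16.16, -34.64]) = [ - 34.64, - 16.16, - 13/4, sqrt( 10)/10,sqrt ( 3 ),E,pi ] 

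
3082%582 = 172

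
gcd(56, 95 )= 1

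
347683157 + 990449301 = 1338132458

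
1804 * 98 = 176792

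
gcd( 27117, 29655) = 9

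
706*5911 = 4173166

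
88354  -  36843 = 51511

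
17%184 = 17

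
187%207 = 187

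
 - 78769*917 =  - 72231173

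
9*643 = 5787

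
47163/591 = 15721/197  =  79.80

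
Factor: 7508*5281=39649748 = 2^2*1877^1*5281^1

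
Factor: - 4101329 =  - 4101329^1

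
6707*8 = 53656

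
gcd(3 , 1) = 1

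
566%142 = 140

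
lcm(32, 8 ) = 32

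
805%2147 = 805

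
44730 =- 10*( - 4473 )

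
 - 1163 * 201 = - 233763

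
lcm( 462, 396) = 2772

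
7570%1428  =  430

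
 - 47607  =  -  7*6801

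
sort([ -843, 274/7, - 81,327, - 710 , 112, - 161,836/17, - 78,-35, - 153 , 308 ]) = [ - 843, - 710, - 161 ,- 153, - 81 ,-78,-35,274/7,836/17,112 , 308, 327]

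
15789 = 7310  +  8479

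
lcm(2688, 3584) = 10752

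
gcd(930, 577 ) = 1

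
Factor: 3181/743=743^ (- 1)*3181^1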